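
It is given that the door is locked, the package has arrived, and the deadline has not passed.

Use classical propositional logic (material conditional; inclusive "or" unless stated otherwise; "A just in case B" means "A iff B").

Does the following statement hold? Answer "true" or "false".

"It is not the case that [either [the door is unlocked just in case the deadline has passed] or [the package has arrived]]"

Let P = "the door is locked" (T), R = "the deadline has passed" (F), Q = "the package has arrived" (T).
This is ~((~P <-> R) | Q).

~P = ~T = F
~P <-> R = F <-> F = T
(~P <-> R) | Q = T | T = T
~((~P <-> R) | Q) = ~T = F

false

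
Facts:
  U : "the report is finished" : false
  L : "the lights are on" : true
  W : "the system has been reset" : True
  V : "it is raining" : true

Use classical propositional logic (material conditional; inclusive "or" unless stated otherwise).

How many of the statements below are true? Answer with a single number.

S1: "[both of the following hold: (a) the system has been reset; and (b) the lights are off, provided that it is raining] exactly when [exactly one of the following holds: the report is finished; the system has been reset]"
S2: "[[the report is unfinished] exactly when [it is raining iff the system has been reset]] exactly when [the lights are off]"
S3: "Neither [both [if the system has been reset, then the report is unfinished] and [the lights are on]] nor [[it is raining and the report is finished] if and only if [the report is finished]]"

S1: In symbols: (W & (V -> ~L)) <-> (U xor W)

~L = ~T = F
V -> ~L = T -> F = F
W & (V -> ~L) = T & F = F
U xor W = F xor T = T
(W & (V -> ~L)) <-> (U xor W) = F <-> T = F
So S1 is false.

S2: This is (~U <-> (V <-> W)) <-> ~L.

~U = ~F = T
V <-> W = T <-> T = T
~U <-> (V <-> W) = T <-> T = T
~L = ~T = F
(~U <-> (V <-> W)) <-> ~L = T <-> F = F
So S2 is false.

S3: Formalization: ((W -> ~U) & L) nor ((V & U) <-> U)

~U = ~F = T
W -> ~U = T -> T = T
(W -> ~U) & L = T & T = T
V & U = T & F = F
(V & U) <-> U = F <-> F = T
((W -> ~U) & L) nor ((V & U) <-> U) = T nor T = F
So S3 is false.

True statements: 0 (none).

0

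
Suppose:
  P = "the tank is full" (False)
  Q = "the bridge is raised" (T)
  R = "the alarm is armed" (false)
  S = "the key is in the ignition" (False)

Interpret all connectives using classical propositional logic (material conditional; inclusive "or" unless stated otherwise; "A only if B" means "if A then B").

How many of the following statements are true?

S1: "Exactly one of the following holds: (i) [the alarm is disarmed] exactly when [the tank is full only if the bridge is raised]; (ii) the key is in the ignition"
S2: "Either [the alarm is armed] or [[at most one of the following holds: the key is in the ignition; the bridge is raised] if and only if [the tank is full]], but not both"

S1: This is (¬R ↔ (P → Q)) ⊕ S.

¬R = ¬F = T
P → Q = F → T = T
¬R ↔ (P → Q) = T ↔ T = T
(¬R ↔ (P → Q)) ⊕ S = T ⊕ F = T
Hence S1 is true.

S2: This is R ⊕ ((S ↑ Q) ↔ P).

S ↑ Q = F ↑ T = T
(S ↑ Q) ↔ P = T ↔ F = F
R ⊕ ((S ↑ Q) ↔ P) = F ⊕ F = F
Thus S2 is false.

True statements: 1.

1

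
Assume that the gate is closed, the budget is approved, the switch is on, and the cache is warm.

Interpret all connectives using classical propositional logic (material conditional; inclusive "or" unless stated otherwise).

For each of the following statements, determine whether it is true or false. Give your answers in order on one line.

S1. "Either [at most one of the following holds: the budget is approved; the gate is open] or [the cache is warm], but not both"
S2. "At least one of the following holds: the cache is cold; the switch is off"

Let Q = "the budget is approved" (True), P = "the gate is open" (False), S = "the cache is warm" (True), R = "the switch is on" (True).

S1: Formalization: (Q nand P) xor S

Q nand P = True nand False = True
(Q nand P) xor S = True xor True = False
Hence S1 is false.

S2: In symbols: not S or not R

not S = not True = False
not R = not True = False
not S or not R = False or False = False
Hence S2 is false.

S1 False, S2 False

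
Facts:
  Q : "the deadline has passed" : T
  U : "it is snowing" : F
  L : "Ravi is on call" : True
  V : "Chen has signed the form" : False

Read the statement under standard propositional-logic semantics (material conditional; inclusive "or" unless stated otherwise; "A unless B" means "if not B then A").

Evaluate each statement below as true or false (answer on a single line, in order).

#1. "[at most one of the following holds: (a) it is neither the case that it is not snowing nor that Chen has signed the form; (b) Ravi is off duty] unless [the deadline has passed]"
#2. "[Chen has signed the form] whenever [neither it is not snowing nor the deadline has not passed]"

#1: Formalization: ((not U nor V) nand not L) or Q

not U = not False = True
not U nor V = True nor False = False
not L = not True = False
(not U nor V) nand not L = False nand False = True
((not U nor V) nand not L) or Q = True or True = True
Hence #1 is true.

#2: In symbols: (not U nor not Q) -> V

not U = not False = True
not Q = not True = False
not U nor not Q = True nor False = False
(not U nor not Q) -> V = False -> False = True
Thus #2 is true.

#1 T, #2 T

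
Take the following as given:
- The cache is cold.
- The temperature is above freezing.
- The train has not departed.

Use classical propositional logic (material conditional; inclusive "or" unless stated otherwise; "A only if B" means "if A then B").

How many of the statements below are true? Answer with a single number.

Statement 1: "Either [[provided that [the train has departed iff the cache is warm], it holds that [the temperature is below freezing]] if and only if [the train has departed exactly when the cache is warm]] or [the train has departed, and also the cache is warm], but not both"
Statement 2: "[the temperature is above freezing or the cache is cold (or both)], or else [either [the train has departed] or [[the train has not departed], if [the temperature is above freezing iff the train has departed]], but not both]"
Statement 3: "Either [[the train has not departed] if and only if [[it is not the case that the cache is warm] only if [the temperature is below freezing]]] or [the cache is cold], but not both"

Let R = "the train has departed" (F), P = "the cache is warm" (F), Q = "the temperature is below freezing" (F).

Statement 1: Parsed as (((R ↔ P) → Q) ↔ (R ↔ P)) ⊕ (R ∧ P)

R ↔ P = F ↔ F = T
(R ↔ P) → Q = T → F = F
R ↔ P = F ↔ F = T
((R ↔ P) → Q) ↔ (R ↔ P) = F ↔ T = F
R ∧ P = F ∧ F = F
(((R ↔ P) → Q) ↔ (R ↔ P)) ⊕ (R ∧ P) = F ⊕ F = F
So Statement 1 is false.

Statement 2: Parsed as (¬Q ∨ ¬P) ∨ (R ⊕ ((¬Q ↔ R) → ¬R))

¬Q = ¬F = T
¬P = ¬F = T
¬Q ∨ ¬P = T ∨ T = T
¬Q = ¬F = T
¬Q ↔ R = T ↔ F = F
¬R = ¬F = T
(¬Q ↔ R) → ¬R = F → T = T
R ⊕ ((¬Q ↔ R) → ¬R) = F ⊕ T = T
(¬Q ∨ ¬P) ∨ (R ⊕ ((¬Q ↔ R) → ¬R)) = T ∨ T = T
So Statement 2 is true.

Statement 3: Parsed as (¬R ↔ (¬P → Q)) ⊕ ¬P

¬R = ¬F = T
¬P = ¬F = T
¬P → Q = T → F = F
¬R ↔ (¬P → Q) = T ↔ F = F
¬P = ¬F = T
(¬R ↔ (¬P → Q)) ⊕ ¬P = F ⊕ T = T
Thus Statement 3 is true.

True statements: 2.

2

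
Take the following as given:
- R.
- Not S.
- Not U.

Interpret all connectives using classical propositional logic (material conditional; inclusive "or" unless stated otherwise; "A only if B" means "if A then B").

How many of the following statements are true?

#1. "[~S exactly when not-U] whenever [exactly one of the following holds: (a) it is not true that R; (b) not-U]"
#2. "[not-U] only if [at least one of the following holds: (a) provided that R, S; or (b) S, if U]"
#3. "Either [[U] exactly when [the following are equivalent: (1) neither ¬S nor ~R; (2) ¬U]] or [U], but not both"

#1: Formalization: (¬R ⊕ ¬U) → (¬S ↔ ¬U)

¬R = ¬T = F
¬U = ¬F = T
¬R ⊕ ¬U = F ⊕ T = T
¬S = ¬F = T
¬U = ¬F = T
¬S ↔ ¬U = T ↔ T = T
(¬R ⊕ ¬U) → (¬S ↔ ¬U) = T → T = T
Hence #1 is true.

#2: Formalization: ¬U → ((R → S) ∨ (U → S))

¬U = ¬F = T
R → S = T → F = F
U → S = F → F = T
(R → S) ∨ (U → S) = F ∨ T = T
¬U → ((R → S) ∨ (U → S)) = T → T = T
Thus #2 is true.

#3: Formalization: (U ↔ ((¬S ↓ ¬R) ↔ ¬U)) ⊕ U

¬S = ¬F = T
¬R = ¬T = F
¬S ↓ ¬R = T ↓ F = F
¬U = ¬F = T
(¬S ↓ ¬R) ↔ ¬U = F ↔ T = F
U ↔ ((¬S ↓ ¬R) ↔ ¬U) = F ↔ F = T
(U ↔ ((¬S ↓ ¬R) ↔ ¬U)) ⊕ U = T ⊕ F = T
Hence #3 is true.

True statements: 3.

3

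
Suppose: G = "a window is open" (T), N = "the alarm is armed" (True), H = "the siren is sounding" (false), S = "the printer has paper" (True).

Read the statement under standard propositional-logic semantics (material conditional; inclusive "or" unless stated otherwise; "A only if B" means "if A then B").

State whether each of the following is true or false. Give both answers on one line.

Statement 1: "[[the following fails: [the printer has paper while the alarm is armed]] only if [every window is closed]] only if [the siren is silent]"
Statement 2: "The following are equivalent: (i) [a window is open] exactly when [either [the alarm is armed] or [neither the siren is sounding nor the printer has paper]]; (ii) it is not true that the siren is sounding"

Statement 1: This is (not (S and N) -> not G) -> not H.

S and N = True and True = True
not (S and N) = not True = False
not G = not True = False
not (S and N) -> not G = False -> False = True
not H = not False = True
(not (S and N) -> not G) -> not H = True -> True = True
So Statement 1 is true.

Statement 2: In symbols: (G iff (N or (H nor S))) iff not H

H nor S = False nor True = False
N or (H nor S) = True or False = True
G iff (N or (H nor S)) = True iff True = True
not H = not False = True
(G iff (N or (H nor S))) iff not H = True iff True = True
So Statement 2 is true.

Statement 1 True, Statement 2 True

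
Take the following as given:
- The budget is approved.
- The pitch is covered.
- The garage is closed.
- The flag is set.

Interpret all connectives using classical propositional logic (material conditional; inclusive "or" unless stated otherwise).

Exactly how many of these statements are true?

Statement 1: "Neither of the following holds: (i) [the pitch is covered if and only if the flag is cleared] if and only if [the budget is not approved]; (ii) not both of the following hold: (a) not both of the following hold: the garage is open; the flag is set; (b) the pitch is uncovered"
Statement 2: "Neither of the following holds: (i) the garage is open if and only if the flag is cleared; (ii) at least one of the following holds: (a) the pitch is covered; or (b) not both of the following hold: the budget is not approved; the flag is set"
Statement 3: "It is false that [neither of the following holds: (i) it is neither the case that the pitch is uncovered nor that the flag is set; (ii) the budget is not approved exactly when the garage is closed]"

0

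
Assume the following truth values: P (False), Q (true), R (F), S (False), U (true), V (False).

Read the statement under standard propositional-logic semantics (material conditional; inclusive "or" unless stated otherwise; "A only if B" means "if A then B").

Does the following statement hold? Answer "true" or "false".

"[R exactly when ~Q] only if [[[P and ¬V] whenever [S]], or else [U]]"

True.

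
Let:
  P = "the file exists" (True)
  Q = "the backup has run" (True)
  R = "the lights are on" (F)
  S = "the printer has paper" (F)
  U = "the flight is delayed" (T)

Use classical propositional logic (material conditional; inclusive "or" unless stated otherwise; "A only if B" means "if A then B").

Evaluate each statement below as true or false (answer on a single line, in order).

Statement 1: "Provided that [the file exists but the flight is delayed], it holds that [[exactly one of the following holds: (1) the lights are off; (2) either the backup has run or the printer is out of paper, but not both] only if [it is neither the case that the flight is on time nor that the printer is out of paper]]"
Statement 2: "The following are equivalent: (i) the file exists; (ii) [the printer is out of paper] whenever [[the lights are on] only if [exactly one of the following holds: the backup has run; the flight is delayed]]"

Statement 1: This is (P ∧ U) → ((¬R ⊕ (Q ⊕ ¬S)) → (¬U ↓ ¬S)).

P ∧ U = T ∧ T = T
¬R = ¬F = T
¬S = ¬F = T
Q ⊕ ¬S = T ⊕ T = F
¬R ⊕ (Q ⊕ ¬S) = T ⊕ F = T
¬U = ¬T = F
¬S = ¬F = T
¬U ↓ ¬S = F ↓ T = F
(¬R ⊕ (Q ⊕ ¬S)) → (¬U ↓ ¬S) = T → F = F
(P ∧ U) → ((¬R ⊕ (Q ⊕ ¬S)) → (¬U ↓ ¬S)) = T → F = F
Thus Statement 1 is false.

Statement 2: Parsed as P ↔ ((R → (Q ⊕ U)) → ¬S)

Q ⊕ U = T ⊕ T = F
R → (Q ⊕ U) = F → F = T
¬S = ¬F = T
(R → (Q ⊕ U)) → ¬S = T → T = T
P ↔ ((R → (Q ⊕ U)) → ¬S) = T ↔ T = T
Hence Statement 2 is true.

Statement 1 False; Statement 2 True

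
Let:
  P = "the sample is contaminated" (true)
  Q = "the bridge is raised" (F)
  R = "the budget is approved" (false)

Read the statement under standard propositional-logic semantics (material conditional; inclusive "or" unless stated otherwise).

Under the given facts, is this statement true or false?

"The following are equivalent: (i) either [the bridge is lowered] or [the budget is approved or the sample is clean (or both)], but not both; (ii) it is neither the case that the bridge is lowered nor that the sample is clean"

False.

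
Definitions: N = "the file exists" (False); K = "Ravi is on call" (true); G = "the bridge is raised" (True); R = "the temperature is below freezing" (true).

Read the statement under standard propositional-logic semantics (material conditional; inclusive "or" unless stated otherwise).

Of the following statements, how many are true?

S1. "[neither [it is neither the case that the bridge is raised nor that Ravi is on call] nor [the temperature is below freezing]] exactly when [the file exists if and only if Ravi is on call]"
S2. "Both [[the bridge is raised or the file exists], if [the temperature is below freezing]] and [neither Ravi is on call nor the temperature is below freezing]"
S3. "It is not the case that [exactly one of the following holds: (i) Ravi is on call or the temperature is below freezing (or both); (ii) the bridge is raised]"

S1: Formalization: ((G nor K) nor R) <-> (N <-> K)

G nor K = T nor T = F
(G nor K) nor R = F nor T = F
N <-> K = F <-> T = F
((G nor K) nor R) <-> (N <-> K) = F <-> F = T
Hence S1 is true.

S2: Parsed as (R -> (G | N)) & (K nor R)

G | N = T | F = T
R -> (G | N) = T -> T = T
K nor R = T nor T = F
(R -> (G | N)) & (K nor R) = T & F = F
Thus S2 is false.

S3: In symbols: ~((K | R) xor G)

K | R = T | T = T
(K | R) xor G = T xor T = F
~((K | R) xor G) = ~F = T
Thus S3 is true.

Count: 2.

2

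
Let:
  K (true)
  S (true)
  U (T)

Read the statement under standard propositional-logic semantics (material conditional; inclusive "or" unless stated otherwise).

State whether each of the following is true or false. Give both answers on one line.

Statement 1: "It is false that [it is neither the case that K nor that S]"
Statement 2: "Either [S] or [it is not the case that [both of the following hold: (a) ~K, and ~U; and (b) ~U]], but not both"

Statement 1: Formalization: ¬(K ↓ S)

K ↓ S = T ↓ T = F
¬(K ↓ S) = ¬F = T
So Statement 1 is true.

Statement 2: Formalization: S ⊕ ¬((¬K ∧ ¬U) ∧ ¬U)

¬K = ¬T = F
¬U = ¬T = F
¬K ∧ ¬U = F ∧ F = F
¬U = ¬T = F
(¬K ∧ ¬U) ∧ ¬U = F ∧ F = F
¬((¬K ∧ ¬U) ∧ ¬U) = ¬F = T
S ⊕ ¬((¬K ∧ ¬U) ∧ ¬U) = T ⊕ T = F
Hence Statement 2 is false.

Statement 1 T / Statement 2 F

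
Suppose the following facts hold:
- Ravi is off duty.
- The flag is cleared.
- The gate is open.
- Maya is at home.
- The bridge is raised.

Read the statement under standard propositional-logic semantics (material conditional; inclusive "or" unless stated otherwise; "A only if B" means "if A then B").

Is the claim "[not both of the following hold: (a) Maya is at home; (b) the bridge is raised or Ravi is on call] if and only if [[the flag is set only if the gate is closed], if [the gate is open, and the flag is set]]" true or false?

False

Let Q = "Maya is at home" (True), W = "the bridge is raised" (True), G = "Ravi is on call" (False), D = "the gate is open" (True), N = "the flag is set" (False).
Parsed as (Q nand (W or G)) iff ((D and N) -> (N -> not D))

W or G = True or False = True
Q nand (W or G) = True nand True = False
D and N = True and False = False
not D = not True = False
N -> not D = False -> False = True
(D and N) -> (N -> not D) = False -> True = True
(Q nand (W or G)) iff ((D and N) -> (N -> not D)) = False iff True = False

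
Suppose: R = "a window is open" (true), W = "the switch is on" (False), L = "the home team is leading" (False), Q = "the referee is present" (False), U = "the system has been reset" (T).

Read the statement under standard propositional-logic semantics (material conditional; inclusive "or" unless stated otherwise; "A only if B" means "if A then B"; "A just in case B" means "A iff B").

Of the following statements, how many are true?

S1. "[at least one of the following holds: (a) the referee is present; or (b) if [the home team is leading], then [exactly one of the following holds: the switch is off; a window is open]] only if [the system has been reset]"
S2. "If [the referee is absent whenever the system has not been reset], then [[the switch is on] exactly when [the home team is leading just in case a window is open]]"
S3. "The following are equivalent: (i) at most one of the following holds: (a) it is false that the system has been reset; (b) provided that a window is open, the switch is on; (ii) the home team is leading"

2

S1: This is (Q | (L -> (~W xor R))) -> U.

~W = ~F = T
~W xor R = T xor T = F
L -> (~W xor R) = F -> F = T
Q | (L -> (~W xor R)) = F | T = T
(Q | (L -> (~W xor R))) -> U = T -> T = T
Thus S1 is true.

S2: Formalization: (~U -> ~Q) -> (W <-> (L <-> R))

~U = ~T = F
~Q = ~F = T
~U -> ~Q = F -> T = T
L <-> R = F <-> T = F
W <-> (L <-> R) = F <-> F = T
(~U -> ~Q) -> (W <-> (L <-> R)) = T -> T = T
So S2 is true.

S3: Parsed as (~U nand (R -> W)) <-> L

~U = ~T = F
R -> W = T -> F = F
~U nand (R -> W) = F nand F = T
(~U nand (R -> W)) <-> L = T <-> F = F
Thus S3 is false.

2 of the 3 statements are true (S1, S2).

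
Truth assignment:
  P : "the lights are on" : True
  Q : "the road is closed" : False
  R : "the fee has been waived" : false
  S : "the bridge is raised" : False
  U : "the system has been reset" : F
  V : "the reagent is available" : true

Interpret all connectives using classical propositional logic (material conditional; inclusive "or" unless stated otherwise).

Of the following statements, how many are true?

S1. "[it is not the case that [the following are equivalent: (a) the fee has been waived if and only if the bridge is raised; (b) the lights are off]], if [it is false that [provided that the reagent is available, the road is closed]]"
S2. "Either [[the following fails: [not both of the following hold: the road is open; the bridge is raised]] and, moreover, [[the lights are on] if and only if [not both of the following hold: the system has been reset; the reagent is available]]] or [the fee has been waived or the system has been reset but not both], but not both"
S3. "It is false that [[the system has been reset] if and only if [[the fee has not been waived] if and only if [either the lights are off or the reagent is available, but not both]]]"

S1: This is not (V -> Q) -> not ((R iff S) iff not P).

V -> Q = True -> False = False
not (V -> Q) = not False = True
R iff S = False iff False = True
not P = not True = False
(R iff S) iff not P = True iff False = False
not ((R iff S) iff not P) = not False = True
not (V -> Q) -> not ((R iff S) iff not P) = True -> True = True
Thus S1 is true.

S2: Parsed as (not (not Q nand S) and (P iff (U nand V))) xor (R xor U)

not Q = not False = True
not Q nand S = True nand False = True
not (not Q nand S) = not True = False
U nand V = False nand True = True
P iff (U nand V) = True iff True = True
not (not Q nand S) and (P iff (U nand V)) = False and True = False
R xor U = False xor False = False
(not (not Q nand S) and (P iff (U nand V))) xor (R xor U) = False xor False = False
So S2 is false.

S3: This is not (U iff (not R iff (not P xor V))).

not R = not False = True
not P = not True = False
not P xor V = False xor True = True
not R iff (not P xor V) = True iff True = True
U iff (not R iff (not P xor V)) = False iff True = False
not (U iff (not R iff (not P xor V))) = not False = True
Hence S3 is true.

2 of the 3 statements are true.

2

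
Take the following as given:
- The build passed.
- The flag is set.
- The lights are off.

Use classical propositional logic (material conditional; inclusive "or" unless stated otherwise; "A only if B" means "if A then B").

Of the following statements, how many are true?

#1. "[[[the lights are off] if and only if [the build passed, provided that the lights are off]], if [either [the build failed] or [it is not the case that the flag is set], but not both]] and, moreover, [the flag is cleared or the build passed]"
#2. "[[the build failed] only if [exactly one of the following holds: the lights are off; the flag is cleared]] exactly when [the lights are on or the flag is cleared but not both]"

1

Let P = "the build passed" (T), Q = "the flag is set" (T), R = "the lights are on" (F).

#1: Parsed as ((~P xor ~Q) -> (~R <-> (~R -> P))) & (~Q | P)

~P = ~T = F
~Q = ~T = F
~P xor ~Q = F xor F = F
~R = ~F = T
~R = ~F = T
~R -> P = T -> T = T
~R <-> (~R -> P) = T <-> T = T
(~P xor ~Q) -> (~R <-> (~R -> P)) = F -> T = T
~Q = ~T = F
~Q | P = F | T = T
((~P xor ~Q) -> (~R <-> (~R -> P))) & (~Q | P) = T & T = T
So #1 is true.

#2: This is (~P -> (~R xor ~Q)) <-> (R xor ~Q).

~P = ~T = F
~R = ~F = T
~Q = ~T = F
~R xor ~Q = T xor F = T
~P -> (~R xor ~Q) = F -> T = T
~Q = ~T = F
R xor ~Q = F xor F = F
(~P -> (~R xor ~Q)) <-> (R xor ~Q) = T <-> F = F
So #2 is false.

Count: 1.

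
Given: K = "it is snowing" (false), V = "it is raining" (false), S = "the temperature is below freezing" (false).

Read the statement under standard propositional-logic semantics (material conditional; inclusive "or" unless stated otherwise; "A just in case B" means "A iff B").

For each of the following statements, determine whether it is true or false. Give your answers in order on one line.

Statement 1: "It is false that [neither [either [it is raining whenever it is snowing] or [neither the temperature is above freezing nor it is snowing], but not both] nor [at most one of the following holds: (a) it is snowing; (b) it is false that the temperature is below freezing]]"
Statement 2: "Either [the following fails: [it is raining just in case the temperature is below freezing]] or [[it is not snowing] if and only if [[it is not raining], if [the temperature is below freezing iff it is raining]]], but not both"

Statement 1 True, Statement 2 True

Statement 1: Parsed as ~(((K -> V) xor (~S nor K)) nor (K nand ~S))

K -> V = F -> F = T
~S = ~F = T
~S nor K = T nor F = F
(K -> V) xor (~S nor K) = T xor F = T
~S = ~F = T
K nand ~S = F nand T = T
((K -> V) xor (~S nor K)) nor (K nand ~S) = T nor T = F
~(((K -> V) xor (~S nor K)) nor (K nand ~S)) = ~F = T
Hence Statement 1 is true.

Statement 2: Parsed as ~(V <-> S) xor (~K <-> ((S <-> V) -> ~V))

V <-> S = F <-> F = T
~(V <-> S) = ~T = F
~K = ~F = T
S <-> V = F <-> F = T
~V = ~F = T
(S <-> V) -> ~V = T -> T = T
~K <-> ((S <-> V) -> ~V) = T <-> T = T
~(V <-> S) xor (~K <-> ((S <-> V) -> ~V)) = F xor T = T
Hence Statement 2 is true.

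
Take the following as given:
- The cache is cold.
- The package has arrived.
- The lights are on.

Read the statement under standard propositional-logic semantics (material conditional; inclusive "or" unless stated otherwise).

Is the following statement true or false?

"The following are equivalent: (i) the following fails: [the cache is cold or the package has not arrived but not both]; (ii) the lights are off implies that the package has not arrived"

Let P = "the cache is warm" (False), Q = "the package has arrived" (True), R = "the lights are on" (True).
This is not (not P xor not Q) iff (not R -> not Q).

not P = not False = True
not Q = not True = False
not P xor not Q = True xor False = True
not (not P xor not Q) = not True = False
not R = not True = False
not Q = not True = False
not R -> not Q = False -> False = True
not (not P xor not Q) iff (not R -> not Q) = False iff True = False

False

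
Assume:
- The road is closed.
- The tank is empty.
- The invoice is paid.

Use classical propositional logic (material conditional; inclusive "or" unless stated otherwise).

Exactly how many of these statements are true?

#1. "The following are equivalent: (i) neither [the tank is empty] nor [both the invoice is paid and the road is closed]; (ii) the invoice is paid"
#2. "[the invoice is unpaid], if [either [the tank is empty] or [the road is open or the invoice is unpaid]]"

0

Let P = "the tank is full" (False), R = "the invoice is paid" (True), K = "the road is closed" (True).

#1: In symbols: (not P nor (R and K)) iff R

not P = not False = True
R and K = True and True = True
not P nor (R and K) = True nor True = False
(not P nor (R and K)) iff R = False iff True = False
So #1 is false.

#2: Parsed as (not P or (not K or not R)) -> not R

not P = not False = True
not K = not True = False
not R = not True = False
not K or not R = False or False = False
not P or (not K or not R) = True or False = True
not R = not True = False
(not P or (not K or not R)) -> not R = True -> False = False
So #2 is false.

True statements: 0 (none).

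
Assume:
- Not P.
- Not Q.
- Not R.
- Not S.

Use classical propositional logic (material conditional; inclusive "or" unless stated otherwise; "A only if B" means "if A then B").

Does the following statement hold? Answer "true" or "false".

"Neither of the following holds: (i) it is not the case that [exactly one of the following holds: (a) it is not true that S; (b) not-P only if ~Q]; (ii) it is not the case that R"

This is ¬(¬S ⊕ (¬P → ¬Q)) ↓ ¬R.

¬S = ¬F = T
¬P = ¬F = T
¬Q = ¬F = T
¬P → ¬Q = T → T = T
¬S ⊕ (¬P → ¬Q) = T ⊕ T = F
¬(¬S ⊕ (¬P → ¬Q)) = ¬F = T
¬R = ¬F = T
¬(¬S ⊕ (¬P → ¬Q)) ↓ ¬R = T ↓ T = F

false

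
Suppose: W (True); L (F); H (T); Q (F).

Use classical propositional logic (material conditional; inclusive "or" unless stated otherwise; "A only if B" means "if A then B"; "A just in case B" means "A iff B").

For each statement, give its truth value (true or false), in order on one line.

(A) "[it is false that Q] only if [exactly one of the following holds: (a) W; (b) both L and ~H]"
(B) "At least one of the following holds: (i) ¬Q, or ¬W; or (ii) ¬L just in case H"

(A) T / (B) T

(A): In symbols: not Q -> (W xor (L and not H))

not Q = not False = True
not H = not True = False
L and not H = False and False = False
W xor (L and not H) = True xor False = True
not Q -> (W xor (L and not H)) = True -> True = True
Thus (A) is true.

(B): In symbols: (not Q or not W) or (not L iff H)

not Q = not False = True
not W = not True = False
not Q or not W = True or False = True
not L = not False = True
not L iff H = True iff True = True
(not Q or not W) or (not L iff H) = True or True = True
Hence (B) is true.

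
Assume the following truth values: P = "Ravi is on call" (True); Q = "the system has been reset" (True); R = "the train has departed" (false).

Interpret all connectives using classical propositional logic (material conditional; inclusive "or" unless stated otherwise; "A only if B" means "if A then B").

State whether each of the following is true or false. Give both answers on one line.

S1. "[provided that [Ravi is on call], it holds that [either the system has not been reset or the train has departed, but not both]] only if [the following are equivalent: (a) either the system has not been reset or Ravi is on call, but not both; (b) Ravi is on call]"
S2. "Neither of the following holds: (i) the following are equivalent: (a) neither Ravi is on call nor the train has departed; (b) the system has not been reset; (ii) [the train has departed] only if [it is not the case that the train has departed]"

S1 T; S2 F

S1: Formalization: (P → (¬Q ⊕ R)) → ((¬Q ⊕ P) ↔ P)

¬Q = ¬T = F
¬Q ⊕ R = F ⊕ F = F
P → (¬Q ⊕ R) = T → F = F
¬Q = ¬T = F
¬Q ⊕ P = F ⊕ T = T
(¬Q ⊕ P) ↔ P = T ↔ T = T
(P → (¬Q ⊕ R)) → ((¬Q ⊕ P) ↔ P) = F → T = T
Hence S1 is true.

S2: This is ((P ↓ R) ↔ ¬Q) ↓ (R → ¬R).

P ↓ R = T ↓ F = F
¬Q = ¬T = F
(P ↓ R) ↔ ¬Q = F ↔ F = T
¬R = ¬F = T
R → ¬R = F → T = T
((P ↓ R) ↔ ¬Q) ↓ (R → ¬R) = T ↓ T = F
Hence S2 is false.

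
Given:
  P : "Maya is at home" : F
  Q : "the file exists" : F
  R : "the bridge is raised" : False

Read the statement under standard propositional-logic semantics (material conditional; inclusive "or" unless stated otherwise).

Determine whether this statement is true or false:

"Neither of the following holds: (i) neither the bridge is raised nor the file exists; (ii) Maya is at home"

False.

Values: R=False, Q=False, P=False.
Parsed as (R nor Q) nor P

R nor Q = False nor False = True
(R nor Q) nor P = True nor False = False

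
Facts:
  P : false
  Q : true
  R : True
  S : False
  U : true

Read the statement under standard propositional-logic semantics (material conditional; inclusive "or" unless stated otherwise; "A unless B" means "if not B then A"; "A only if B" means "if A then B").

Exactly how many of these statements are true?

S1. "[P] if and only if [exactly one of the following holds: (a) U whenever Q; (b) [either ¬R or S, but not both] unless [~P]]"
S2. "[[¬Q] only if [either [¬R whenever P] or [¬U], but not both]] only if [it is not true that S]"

2

S1: In symbols: P iff ((Q -> U) xor ((not R xor S) or not P))

Q -> U = True -> True = True
not R = not True = False
not R xor S = False xor False = False
not P = not False = True
(not R xor S) or not P = False or True = True
(Q -> U) xor ((not R xor S) or not P) = True xor True = False
P iff ((Q -> U) xor ((not R xor S) or not P)) = False iff False = True
Hence S1 is true.

S2: In symbols: (not Q -> ((P -> not R) xor not U)) -> not S

not Q = not True = False
not R = not True = False
P -> not R = False -> False = True
not U = not True = False
(P -> not R) xor not U = True xor False = True
not Q -> ((P -> not R) xor not U) = False -> True = True
not S = not False = True
(not Q -> ((P -> not R) xor not U)) -> not S = True -> True = True
Thus S2 is true.

Count: 2.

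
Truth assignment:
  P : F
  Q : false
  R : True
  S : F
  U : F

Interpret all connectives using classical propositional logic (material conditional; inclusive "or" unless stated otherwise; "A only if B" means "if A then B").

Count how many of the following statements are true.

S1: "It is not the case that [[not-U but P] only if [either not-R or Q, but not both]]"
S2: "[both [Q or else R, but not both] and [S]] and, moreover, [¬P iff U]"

0

S1: Formalization: ¬((¬U ∧ P) → (¬R ⊕ Q))

¬U = ¬F = T
¬U ∧ P = T ∧ F = F
¬R = ¬T = F
¬R ⊕ Q = F ⊕ F = F
(¬U ∧ P) → (¬R ⊕ Q) = F → F = T
¬((¬U ∧ P) → (¬R ⊕ Q)) = ¬T = F
Hence S1 is false.

S2: In symbols: ((Q ⊕ R) ∧ S) ∧ (¬P ↔ U)

Q ⊕ R = F ⊕ T = T
(Q ⊕ R) ∧ S = T ∧ F = F
¬P = ¬F = T
¬P ↔ U = T ↔ F = F
((Q ⊕ R) ∧ S) ∧ (¬P ↔ U) = F ∧ F = F
Hence S2 is false.

Count: 0.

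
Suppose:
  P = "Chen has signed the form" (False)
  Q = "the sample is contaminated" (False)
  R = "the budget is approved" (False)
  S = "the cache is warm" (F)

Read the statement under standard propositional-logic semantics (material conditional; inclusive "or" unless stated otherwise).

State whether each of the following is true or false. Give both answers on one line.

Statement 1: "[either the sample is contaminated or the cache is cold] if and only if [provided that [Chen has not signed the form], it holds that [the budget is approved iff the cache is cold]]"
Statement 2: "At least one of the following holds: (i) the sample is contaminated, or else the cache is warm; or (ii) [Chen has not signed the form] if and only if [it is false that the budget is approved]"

Statement 1: This is (Q or not S) iff (not P -> (R iff not S)).

not S = not False = True
Q or not S = False or True = True
not P = not False = True
not S = not False = True
R iff not S = False iff True = False
not P -> (R iff not S) = True -> False = False
(Q or not S) iff (not P -> (R iff not S)) = True iff False = False
Thus Statement 1 is false.

Statement 2: Parsed as (Q or S) or (not P iff not R)

Q or S = False or False = False
not P = not False = True
not R = not False = True
not P iff not R = True iff True = True
(Q or S) or (not P iff not R) = False or True = True
Thus Statement 2 is true.

Statement 1 F; Statement 2 T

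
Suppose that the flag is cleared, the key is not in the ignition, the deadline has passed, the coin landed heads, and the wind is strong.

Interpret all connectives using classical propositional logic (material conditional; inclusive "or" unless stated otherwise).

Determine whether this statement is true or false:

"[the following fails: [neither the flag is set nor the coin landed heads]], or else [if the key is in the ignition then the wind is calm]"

true

Let P = "the flag is set" (F), S = "the coin landed heads" (T), Q = "the key is in the ignition" (F), U = "the wind is strong" (T).
In symbols: ~(P nor S) | (Q -> ~U)

P nor S = F nor T = F
~(P nor S) = ~F = T
~U = ~T = F
Q -> ~U = F -> F = T
~(P nor S) | (Q -> ~U) = T | T = T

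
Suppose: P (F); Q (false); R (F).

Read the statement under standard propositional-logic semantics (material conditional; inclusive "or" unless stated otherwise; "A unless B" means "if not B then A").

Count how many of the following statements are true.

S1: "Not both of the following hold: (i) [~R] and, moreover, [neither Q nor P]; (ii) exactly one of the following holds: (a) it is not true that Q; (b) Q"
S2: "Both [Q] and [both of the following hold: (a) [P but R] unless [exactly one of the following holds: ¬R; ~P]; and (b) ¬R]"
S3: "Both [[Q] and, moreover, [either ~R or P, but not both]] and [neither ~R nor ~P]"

S1: In symbols: (not R and (Q nor P)) nand (not Q xor Q)

not R = not False = True
Q nor P = False nor False = True
not R and (Q nor P) = True and True = True
not Q = not False = True
not Q xor Q = True xor False = True
(not R and (Q nor P)) nand (not Q xor Q) = True nand True = False
So S1 is false.

S2: Parsed as Q and (((P and R) or (not R xor not P)) and not R)

P and R = False and False = False
not R = not False = True
not P = not False = True
not R xor not P = True xor True = False
(P and R) or (not R xor not P) = False or False = False
not R = not False = True
((P and R) or (not R xor not P)) and not R = False and True = False
Q and (((P and R) or (not R xor not P)) and not R) = False and False = False
Hence S2 is false.

S3: Formalization: (Q and (not R xor P)) and (not R nor not P)

not R = not False = True
not R xor P = True xor False = True
Q and (not R xor P) = False and True = False
not R = not False = True
not P = not False = True
not R nor not P = True nor True = False
(Q and (not R xor P)) and (not R nor not P) = False and False = False
Thus S3 is false.

True statements: 0 (none).

0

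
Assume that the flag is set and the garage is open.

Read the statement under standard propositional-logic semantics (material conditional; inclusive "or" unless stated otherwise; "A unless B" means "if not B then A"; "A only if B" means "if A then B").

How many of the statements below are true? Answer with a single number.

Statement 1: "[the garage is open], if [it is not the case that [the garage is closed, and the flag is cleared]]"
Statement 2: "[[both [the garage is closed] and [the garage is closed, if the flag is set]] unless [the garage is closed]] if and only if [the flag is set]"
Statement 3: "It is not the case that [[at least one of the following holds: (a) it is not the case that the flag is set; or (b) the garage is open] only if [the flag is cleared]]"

2

Let Q = "the garage is closed" (False), P = "the flag is set" (True).

Statement 1: In symbols: not (Q and not P) -> not Q

not P = not True = False
Q and not P = False and False = False
not (Q and not P) = not False = True
not Q = not False = True
not (Q and not P) -> not Q = True -> True = True
So Statement 1 is true.

Statement 2: Formalization: ((Q and (P -> Q)) or Q) iff P

P -> Q = True -> False = False
Q and (P -> Q) = False and False = False
(Q and (P -> Q)) or Q = False or False = False
((Q and (P -> Q)) or Q) iff P = False iff True = False
Hence Statement 2 is false.

Statement 3: Parsed as not ((not P or not Q) -> not P)

not P = not True = False
not Q = not False = True
not P or not Q = False or True = True
not P = not True = False
(not P or not Q) -> not P = True -> False = False
not ((not P or not Q) -> not P) = not False = True
So Statement 3 is true.

True statements: 2.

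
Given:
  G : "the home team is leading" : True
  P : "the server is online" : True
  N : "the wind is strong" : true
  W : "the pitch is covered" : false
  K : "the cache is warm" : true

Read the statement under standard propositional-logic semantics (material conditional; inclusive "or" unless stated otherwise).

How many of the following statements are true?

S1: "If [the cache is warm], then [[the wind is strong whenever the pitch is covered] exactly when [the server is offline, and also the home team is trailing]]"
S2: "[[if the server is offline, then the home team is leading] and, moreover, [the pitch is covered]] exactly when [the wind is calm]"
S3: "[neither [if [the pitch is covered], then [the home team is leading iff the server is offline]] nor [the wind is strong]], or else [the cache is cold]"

1

S1: In symbols: K → ((W → N) ↔ (¬P ∧ ¬G))

W → N = F → T = T
¬P = ¬T = F
¬G = ¬T = F
¬P ∧ ¬G = F ∧ F = F
(W → N) ↔ (¬P ∧ ¬G) = T ↔ F = F
K → ((W → N) ↔ (¬P ∧ ¬G)) = T → F = F
Thus S1 is false.

S2: In symbols: ((¬P → G) ∧ W) ↔ ¬N

¬P = ¬T = F
¬P → G = F → T = T
(¬P → G) ∧ W = T ∧ F = F
¬N = ¬T = F
((¬P → G) ∧ W) ↔ ¬N = F ↔ F = T
Thus S2 is true.

S3: This is ((W → (G ↔ ¬P)) ↓ N) ∨ ¬K.

¬P = ¬T = F
G ↔ ¬P = T ↔ F = F
W → (G ↔ ¬P) = F → F = T
(W → (G ↔ ¬P)) ↓ N = T ↓ T = F
¬K = ¬T = F
((W → (G ↔ ¬P)) ↓ N) ∨ ¬K = F ∨ F = F
So S3 is false.

Count: 1.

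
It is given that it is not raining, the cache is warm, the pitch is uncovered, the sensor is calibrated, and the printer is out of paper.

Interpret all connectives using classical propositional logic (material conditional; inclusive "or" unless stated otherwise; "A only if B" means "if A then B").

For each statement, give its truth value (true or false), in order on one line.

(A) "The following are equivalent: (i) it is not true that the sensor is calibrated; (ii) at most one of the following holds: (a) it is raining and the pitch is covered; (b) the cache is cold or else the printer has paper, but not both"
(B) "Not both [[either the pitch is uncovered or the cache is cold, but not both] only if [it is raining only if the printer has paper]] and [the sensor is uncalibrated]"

(A) False, (B) True

Let Q = "the sensor is calibrated" (T), P = "it is raining" (F), K = "the pitch is covered" (F), H = "the cache is warm" (T), D = "the printer has paper" (F).

(A): Formalization: ~Q <-> ((P & K) nand (~H xor D))

~Q = ~T = F
P & K = F & F = F
~H = ~T = F
~H xor D = F xor F = F
(P & K) nand (~H xor D) = F nand F = T
~Q <-> ((P & K) nand (~H xor D)) = F <-> T = F
Hence (A) is false.

(B): In symbols: ((~K xor ~H) -> (P -> D)) nand ~Q

~K = ~F = T
~H = ~T = F
~K xor ~H = T xor F = T
P -> D = F -> F = T
(~K xor ~H) -> (P -> D) = T -> T = T
~Q = ~T = F
((~K xor ~H) -> (P -> D)) nand ~Q = T nand F = T
So (B) is true.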